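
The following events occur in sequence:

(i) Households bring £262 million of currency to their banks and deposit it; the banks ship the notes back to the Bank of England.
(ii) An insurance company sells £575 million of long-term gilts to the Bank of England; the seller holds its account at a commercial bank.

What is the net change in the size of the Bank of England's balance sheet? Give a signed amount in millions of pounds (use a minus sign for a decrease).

+£575 million

Currency deposit £262 million: only the composition of liabilities changes → 0.
Asset purchase (from non-banks) £575 million: a Bank of England asset is acquired → +£575M.
Net: 0 + 575 = +£575 million.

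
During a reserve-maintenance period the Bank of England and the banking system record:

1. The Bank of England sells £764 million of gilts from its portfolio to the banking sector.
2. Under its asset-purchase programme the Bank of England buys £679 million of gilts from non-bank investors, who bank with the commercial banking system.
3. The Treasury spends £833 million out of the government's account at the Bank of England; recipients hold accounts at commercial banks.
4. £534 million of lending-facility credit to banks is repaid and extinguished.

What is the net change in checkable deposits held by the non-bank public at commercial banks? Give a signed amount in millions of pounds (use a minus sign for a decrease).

+£1512 million

OMO sale (to banks) £764 million: the counterparty is a bank, so public deposits are unchanged → 0.
Asset purchase (from non-banks) £679 million: non-bank counterparties' bank balances rise → +£679M.
Government spending £833 million: non-bank counterparties' bank balances rise → +£833M.
Discount-window repayment £534 million: the counterparty is a bank, so public deposits are unchanged → 0.
Net: 0 + 679 + 833 + 0 = +£1512 million.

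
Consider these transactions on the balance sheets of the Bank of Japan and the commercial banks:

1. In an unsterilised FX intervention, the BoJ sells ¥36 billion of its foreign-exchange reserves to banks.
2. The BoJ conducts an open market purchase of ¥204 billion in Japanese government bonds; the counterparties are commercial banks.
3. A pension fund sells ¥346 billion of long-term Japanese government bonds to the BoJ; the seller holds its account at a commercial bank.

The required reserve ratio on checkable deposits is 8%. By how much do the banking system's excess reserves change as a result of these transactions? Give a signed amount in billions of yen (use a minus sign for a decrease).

FX sale ¥36 billion: reserves −¥36B, deposits 0.
OMO purchase (from banks) ¥204 billion: reserves +¥204B, deposits 0.
Asset purchase (from non-banks) ¥346 billion: reserves +¥346B, deposits +¥346B.
Totals: Δreserves = +¥514B, Δdeposits = +¥346B.
Δrequired reserves = 8% × +¥346B = +¥27.68B.
Δexcess reserves = Δreserves − Δrequired = +¥514B − (+¥27.68B) = +¥486.32 billion.

+¥486.32 billion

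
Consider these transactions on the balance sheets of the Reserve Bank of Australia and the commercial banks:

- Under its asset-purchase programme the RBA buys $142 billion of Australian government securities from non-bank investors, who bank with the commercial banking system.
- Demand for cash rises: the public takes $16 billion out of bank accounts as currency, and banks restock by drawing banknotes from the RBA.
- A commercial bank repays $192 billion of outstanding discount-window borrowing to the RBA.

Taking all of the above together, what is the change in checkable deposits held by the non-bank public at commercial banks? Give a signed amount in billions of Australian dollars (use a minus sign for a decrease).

+$126 billion

RBA balance sheet:
  Assets:      Securities +$142B, Loans to banks −$192B
  Liabilities: Bank reserves −$66B, Currency in circulation +$16B
Commercial banking system:
  Assets:      Reserves at CB −$66B
  Liabilities: Checkable deposits +$126B, Borrowings from CB −$192B
So the change in checkable deposits held by the non-bank public at commercial banks is +$126 billion.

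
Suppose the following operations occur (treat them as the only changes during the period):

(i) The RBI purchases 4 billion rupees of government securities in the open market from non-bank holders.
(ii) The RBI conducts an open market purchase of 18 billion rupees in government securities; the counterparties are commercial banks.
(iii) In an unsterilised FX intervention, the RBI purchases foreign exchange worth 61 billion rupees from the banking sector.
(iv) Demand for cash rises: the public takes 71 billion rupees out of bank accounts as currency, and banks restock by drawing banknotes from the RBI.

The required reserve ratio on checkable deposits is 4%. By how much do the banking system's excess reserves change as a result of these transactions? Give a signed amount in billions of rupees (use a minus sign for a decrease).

Asset purchase (from non-banks) 4 billion rupees: reserves +4B, deposits +4B.
OMO purchase (from banks) 18 billion rupees: reserves +18B, deposits 0.
FX purchase 61 billion rupees: reserves +61B, deposits 0.
Currency withdrawal 71 billion rupees: reserves −71B, deposits −71B.
Totals: Δreserves = +12B, Δdeposits = −67B.
Δrequired reserves = 4% × −67B = −2.68B.
Δexcess reserves = Δreserves − Δrequired = +12B − (−2.68B) = +14.68 billion.

+14.68 billion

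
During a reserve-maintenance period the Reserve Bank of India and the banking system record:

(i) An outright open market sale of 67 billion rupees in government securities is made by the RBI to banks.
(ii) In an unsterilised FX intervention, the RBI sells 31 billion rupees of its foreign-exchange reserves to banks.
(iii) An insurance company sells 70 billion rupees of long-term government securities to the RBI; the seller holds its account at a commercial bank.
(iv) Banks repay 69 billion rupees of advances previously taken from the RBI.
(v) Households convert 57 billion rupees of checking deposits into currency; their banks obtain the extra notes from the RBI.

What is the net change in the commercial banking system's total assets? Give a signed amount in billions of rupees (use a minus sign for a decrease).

RBI balance sheet:
  Assets:      Securities +3B, Loans to banks −69B, Foreign assets −31B
  Liabilities: Bank reserves −154B, Currency in circulation +57B
Commercial banking system:
  Assets:      Reserves at CB −154B, Securities +67B, Foreign assets +31B
  Liabilities: Checkable deposits +13B, Borrowings from CB −69B
Change in total bank assets = -56 billion.

-56 billion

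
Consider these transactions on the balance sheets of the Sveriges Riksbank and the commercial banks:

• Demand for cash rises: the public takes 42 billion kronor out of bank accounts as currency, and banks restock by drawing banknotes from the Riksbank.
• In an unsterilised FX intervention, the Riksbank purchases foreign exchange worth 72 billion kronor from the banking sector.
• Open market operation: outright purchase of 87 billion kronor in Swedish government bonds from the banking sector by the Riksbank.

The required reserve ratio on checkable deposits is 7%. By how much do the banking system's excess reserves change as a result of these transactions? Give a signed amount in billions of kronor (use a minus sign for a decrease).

+119.94 billion

Currency withdrawal 42 billion kronor: reserves −42B, deposits −42B.
FX purchase 72 billion kronor: reserves +72B, deposits 0.
OMO purchase (from banks) 87 billion kronor: reserves +87B, deposits 0.
Totals: Δreserves = +117B, Δdeposits = −42B.
Δrequired reserves = 7% × −42B = −2.94B.
Δexcess reserves = Δreserves − Δrequired = +117B − (−2.94B) = +119.94 billion.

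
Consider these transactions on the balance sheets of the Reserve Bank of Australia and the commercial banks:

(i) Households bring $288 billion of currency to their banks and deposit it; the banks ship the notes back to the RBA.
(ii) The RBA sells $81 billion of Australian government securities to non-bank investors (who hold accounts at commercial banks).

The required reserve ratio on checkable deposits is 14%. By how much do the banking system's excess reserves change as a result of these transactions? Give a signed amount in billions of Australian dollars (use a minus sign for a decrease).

Currency deposit $288 billion: reserves +$288B, deposits +$288B.
Asset sale (to non-banks) $81 billion: reserves −$81B, deposits −$81B.
Totals: Δreserves = +$207B, Δdeposits = +$207B.
Δrequired reserves = 14% × +$207B = +$28.98B.
Δexcess reserves = Δreserves − Δrequired = +$207B − (+$28.98B) = +$178.02 billion.

+$178.02 billion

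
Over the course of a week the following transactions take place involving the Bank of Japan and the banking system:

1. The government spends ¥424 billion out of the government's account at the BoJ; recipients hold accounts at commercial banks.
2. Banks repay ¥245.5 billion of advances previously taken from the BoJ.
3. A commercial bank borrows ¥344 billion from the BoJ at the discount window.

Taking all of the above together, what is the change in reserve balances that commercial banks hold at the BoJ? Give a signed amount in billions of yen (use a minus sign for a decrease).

+¥522.5 billion

BoJ balance sheet:
  Assets:      Loans to banks +¥98.5B
  Liabilities: Bank reserves +¥522.5B, Government deposits −¥424B
So the change in reserve balances that commercial banks hold at the BoJ is +¥522.5 billion.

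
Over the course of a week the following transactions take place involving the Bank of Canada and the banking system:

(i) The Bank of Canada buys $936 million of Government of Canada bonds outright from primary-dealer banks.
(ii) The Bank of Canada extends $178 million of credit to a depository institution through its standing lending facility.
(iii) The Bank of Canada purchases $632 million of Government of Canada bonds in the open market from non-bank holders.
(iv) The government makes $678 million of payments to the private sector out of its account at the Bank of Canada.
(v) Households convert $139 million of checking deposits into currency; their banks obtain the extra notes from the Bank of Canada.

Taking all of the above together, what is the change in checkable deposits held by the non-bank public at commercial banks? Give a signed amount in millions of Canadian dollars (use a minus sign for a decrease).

+$1171 million

OMO purchase (from banks) $936 million: the counterparty is a bank, so public deposits are unchanged → 0.
Discount-window loan $178 million: the counterparty is a bank, so public deposits are unchanged → 0.
Asset purchase (from non-banks) $632 million: non-bank counterparties' bank balances rise → +$632M.
Government spending $678 million: non-bank counterparties' bank balances rise → +$678M.
Currency withdrawal $139 million: non-bank counterparties' bank balances fall → −$139M.
Net: 0 + 0 + 632 + 678 − 139 = +$1171 million.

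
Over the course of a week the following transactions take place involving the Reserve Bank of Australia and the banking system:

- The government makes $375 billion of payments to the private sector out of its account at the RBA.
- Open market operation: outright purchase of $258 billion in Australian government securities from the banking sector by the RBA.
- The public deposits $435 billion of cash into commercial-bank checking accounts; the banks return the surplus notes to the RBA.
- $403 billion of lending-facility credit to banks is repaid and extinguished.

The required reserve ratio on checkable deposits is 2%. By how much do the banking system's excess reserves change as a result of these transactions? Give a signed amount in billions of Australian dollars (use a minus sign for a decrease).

Government spending $375 billion: reserves +$375B, deposits +$375B.
OMO purchase (from banks) $258 billion: reserves +$258B, deposits 0.
Currency deposit $435 billion: reserves +$435B, deposits +$435B.
Discount-window repayment $403 billion: reserves −$403B, deposits 0.
Totals: Δreserves = +$665B, Δdeposits = +$810B.
Δrequired reserves = 2% × +$810B = +$16.2B.
Δexcess reserves = Δreserves − Δrequired = +$665B − (+$16.2B) = +$648.8 billion.

+$648.8 billion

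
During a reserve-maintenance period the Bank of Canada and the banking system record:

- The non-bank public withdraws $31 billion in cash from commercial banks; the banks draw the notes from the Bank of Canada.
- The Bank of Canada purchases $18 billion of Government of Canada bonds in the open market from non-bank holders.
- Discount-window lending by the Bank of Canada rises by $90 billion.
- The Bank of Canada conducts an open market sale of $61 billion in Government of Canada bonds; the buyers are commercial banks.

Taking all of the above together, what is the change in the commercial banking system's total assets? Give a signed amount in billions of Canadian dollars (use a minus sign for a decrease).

+$77 billion

Currency withdrawal $31 billion: bank balance sheets shrink → −$31B.
Asset purchase (from non-banks) $18 billion: bank balance sheets expand → +$18B.
Discount-window loan $90 billion: bank balance sheets expand → +$90B.
OMO sale (to banks) $61 billion: just an asset swap on bank balance sheets → 0.
Net: −31 + 18 + 90 + 0 = +$77 billion.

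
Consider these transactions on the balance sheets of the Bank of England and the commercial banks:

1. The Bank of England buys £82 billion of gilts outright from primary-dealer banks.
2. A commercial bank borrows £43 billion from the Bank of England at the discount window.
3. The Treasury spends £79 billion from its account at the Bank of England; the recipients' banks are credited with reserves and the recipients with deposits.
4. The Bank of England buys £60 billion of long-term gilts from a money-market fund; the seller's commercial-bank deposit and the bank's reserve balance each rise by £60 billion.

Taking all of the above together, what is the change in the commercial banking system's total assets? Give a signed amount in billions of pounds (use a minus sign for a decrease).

+£182 billion

OMO purchase (from banks) £82 billion: just an asset swap on bank balance sheets → 0.
Discount-window loan £43 billion: bank balance sheets expand → +£43B.
Government spending £79 billion: bank balance sheets expand → +£79B.
Asset purchase (from non-banks) £60 billion: bank balance sheets expand → +£60B.
Net: 0 + 43 + 79 + 60 = +£182 billion.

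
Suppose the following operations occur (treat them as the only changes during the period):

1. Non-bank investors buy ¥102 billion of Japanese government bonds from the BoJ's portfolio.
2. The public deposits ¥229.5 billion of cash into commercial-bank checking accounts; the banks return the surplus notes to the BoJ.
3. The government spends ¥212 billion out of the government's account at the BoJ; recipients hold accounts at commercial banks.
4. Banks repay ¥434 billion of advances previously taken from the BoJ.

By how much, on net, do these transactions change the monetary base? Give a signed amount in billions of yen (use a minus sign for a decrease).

-¥324 billion

BoJ balance sheet:
  Assets:      Securities −¥102B, Loans to banks −¥434B
  Liabilities: Bank reserves −¥94.5B, Currency in circulation −¥229.5B, Government deposits −¥212B
Commercial banking system:
  Assets:      Reserves at CB −¥94.5B
  Liabilities: Checkable deposits +¥339.5B, Borrowings from CB −¥434B
Monetary base = currency + reserves: −¥229.5B + (−¥94.5B) = -¥324 billion.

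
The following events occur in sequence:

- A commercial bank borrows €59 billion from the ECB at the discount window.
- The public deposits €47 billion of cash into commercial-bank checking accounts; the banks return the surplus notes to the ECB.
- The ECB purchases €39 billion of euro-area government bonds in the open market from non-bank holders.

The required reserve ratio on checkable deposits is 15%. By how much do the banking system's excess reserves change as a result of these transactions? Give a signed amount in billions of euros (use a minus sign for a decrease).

+€132.1 billion

Discount-window loan €59 billion: reserves +€59B, deposits 0.
Currency deposit €47 billion: reserves +€47B, deposits +€47B.
Asset purchase (from non-banks) €39 billion: reserves +€39B, deposits +€39B.
Totals: Δreserves = +€145B, Δdeposits = +€86B.
Δrequired reserves = 15% × +€86B = +€12.9B.
Δexcess reserves = Δreserves − Δrequired = +€145B − (+€12.9B) = +€132.1 billion.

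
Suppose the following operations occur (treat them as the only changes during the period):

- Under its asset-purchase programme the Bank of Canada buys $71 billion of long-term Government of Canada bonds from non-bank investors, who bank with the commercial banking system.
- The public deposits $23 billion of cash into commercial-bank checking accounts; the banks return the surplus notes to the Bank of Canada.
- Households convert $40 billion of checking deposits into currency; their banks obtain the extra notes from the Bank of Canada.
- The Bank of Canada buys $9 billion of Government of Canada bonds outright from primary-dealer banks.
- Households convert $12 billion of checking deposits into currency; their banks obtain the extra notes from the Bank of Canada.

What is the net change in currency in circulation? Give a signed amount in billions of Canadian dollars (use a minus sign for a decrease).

+$29 billion

Asset purchase (from non-banks) $71 billion: no currency enters or leaves circulation → 0.
Currency deposit $23 billion: notes return to the central bank → −$23B.
Currency withdrawal $40 billion: notes leave the central bank → +$40B.
OMO purchase (from banks) $9 billion: no currency enters or leaves circulation → 0.
Currency withdrawal $12 billion: notes leave the central bank → +$12B.
Net: 0 − 23 + 40 + 0 + 12 = +$29 billion.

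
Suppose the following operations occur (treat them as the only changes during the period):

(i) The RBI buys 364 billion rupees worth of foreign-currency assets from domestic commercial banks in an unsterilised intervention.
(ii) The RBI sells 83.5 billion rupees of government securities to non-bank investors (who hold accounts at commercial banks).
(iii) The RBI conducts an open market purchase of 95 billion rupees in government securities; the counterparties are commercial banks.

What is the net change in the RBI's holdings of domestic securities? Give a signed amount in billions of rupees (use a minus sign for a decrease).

FX purchase 364 billion rupees: the RBI's securities portfolio is untouched → 0.
Asset sale (to non-banks) 83.5 billion rupees: securities removed from the RBI's portfolio → −83.5B.
OMO purchase (from banks) 95 billion rupees: securities added to the RBI's portfolio → +95B.
Net: 0 − 83.5 + 95 = +11.5 billion.

+11.5 billion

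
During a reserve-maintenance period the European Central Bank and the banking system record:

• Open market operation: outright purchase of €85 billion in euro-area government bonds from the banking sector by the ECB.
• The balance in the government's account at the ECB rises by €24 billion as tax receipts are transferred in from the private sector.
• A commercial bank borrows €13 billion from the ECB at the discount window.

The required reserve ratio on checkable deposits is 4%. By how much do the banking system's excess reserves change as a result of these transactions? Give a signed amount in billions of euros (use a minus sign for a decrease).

OMO purchase (from banks) €85 billion: reserves +€85B, deposits 0.
Government account inflow €24 billion: reserves −€24B, deposits −€24B.
Discount-window loan €13 billion: reserves +€13B, deposits 0.
Totals: Δreserves = +€74B, Δdeposits = −€24B.
Δrequired reserves = 4% × −€24B = −€0.96B.
Δexcess reserves = Δreserves − Δrequired = +€74B − (−€0.96B) = +€74.96 billion.

+€74.96 billion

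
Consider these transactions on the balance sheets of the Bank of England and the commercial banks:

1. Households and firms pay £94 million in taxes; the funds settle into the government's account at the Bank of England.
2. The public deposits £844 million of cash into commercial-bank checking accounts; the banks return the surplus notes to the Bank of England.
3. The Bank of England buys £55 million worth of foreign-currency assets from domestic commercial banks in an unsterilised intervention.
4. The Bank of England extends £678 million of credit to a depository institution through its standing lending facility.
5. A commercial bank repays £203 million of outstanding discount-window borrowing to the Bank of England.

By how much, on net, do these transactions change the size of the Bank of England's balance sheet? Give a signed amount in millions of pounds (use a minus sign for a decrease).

+£530 million

Bank of England balance sheet:
  Assets:      Loans to banks +£475M, Foreign assets +£55M
  Liabilities: Bank reserves +£1280M, Currency in circulation −£844M, Government deposits +£94M
Commercial banking system:
  Assets:      Reserves at CB +£1280M, Foreign assets −£55M
  Liabilities: Checkable deposits +£750M, Borrowings from CB +£475M
Change in total Bank of England assets = +£530 million.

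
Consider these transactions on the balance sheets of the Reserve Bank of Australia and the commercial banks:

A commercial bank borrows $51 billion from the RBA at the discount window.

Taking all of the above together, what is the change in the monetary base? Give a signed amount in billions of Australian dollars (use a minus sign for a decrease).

Discount-window loan $51 billion: RBA balance sheet expands → +$51B.

+$51 billion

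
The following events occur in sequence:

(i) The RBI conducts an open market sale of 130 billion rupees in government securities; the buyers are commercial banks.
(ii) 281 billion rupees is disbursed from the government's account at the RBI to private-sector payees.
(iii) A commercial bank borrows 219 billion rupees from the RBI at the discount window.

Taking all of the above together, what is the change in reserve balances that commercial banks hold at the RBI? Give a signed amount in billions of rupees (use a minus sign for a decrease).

RBI balance sheet:
  Assets:      Securities −130B, Loans to banks +219B
  Liabilities: Bank reserves +370B, Government deposits −281B
Commercial banking system:
  Assets:      Reserves at CB +370B, Securities +130B
  Liabilities: Checkable deposits +281B, Borrowings from CB +219B
So the change in reserve balances that commercial banks hold at the RBI is +370 billion.

+370 billion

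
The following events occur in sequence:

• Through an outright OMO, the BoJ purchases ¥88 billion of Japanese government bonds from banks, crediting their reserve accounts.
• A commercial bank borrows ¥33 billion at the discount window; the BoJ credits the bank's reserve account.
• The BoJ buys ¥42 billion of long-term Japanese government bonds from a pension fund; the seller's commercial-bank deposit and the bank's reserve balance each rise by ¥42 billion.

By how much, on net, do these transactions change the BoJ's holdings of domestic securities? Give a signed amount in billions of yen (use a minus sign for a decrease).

+¥130 billion

OMO purchase (from banks) ¥88 billion: securities added to the BoJ's portfolio → +¥88B.
Discount-window loan ¥33 billion: the BoJ's securities portfolio is untouched → 0.
Asset purchase (from non-banks) ¥42 billion: securities added to the BoJ's portfolio → +¥42B.
Net: 88 + 0 + 42 = +¥130 billion.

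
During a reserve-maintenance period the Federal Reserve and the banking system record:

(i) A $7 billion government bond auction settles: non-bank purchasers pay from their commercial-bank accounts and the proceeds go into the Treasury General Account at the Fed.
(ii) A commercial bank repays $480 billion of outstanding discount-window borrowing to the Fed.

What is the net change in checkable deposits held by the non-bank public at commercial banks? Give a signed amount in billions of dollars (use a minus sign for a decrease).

Government account inflow $7 billion: non-bank counterparties' bank balances fall → −$7B.
Discount-window repayment $480 billion: the counterparty is a bank, so public deposits are unchanged → 0.
Net: −7 + 0 = -$7 billion.

-$7 billion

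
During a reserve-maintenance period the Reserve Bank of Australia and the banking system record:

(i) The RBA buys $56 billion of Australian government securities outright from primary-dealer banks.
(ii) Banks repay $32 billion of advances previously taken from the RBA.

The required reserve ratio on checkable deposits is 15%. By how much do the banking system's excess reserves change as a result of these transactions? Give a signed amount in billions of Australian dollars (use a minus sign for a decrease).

OMO purchase (from banks) $56 billion: reserves +$56B, deposits 0.
Discount-window repayment $32 billion: reserves −$32B, deposits 0.
Totals: Δreserves = +$24B, Δdeposits = 0.
Δrequired reserves = 15% × 0 = 0.
Δexcess reserves = Δreserves − Δrequired = +$24B − (0) = +$24 billion.

+$24 billion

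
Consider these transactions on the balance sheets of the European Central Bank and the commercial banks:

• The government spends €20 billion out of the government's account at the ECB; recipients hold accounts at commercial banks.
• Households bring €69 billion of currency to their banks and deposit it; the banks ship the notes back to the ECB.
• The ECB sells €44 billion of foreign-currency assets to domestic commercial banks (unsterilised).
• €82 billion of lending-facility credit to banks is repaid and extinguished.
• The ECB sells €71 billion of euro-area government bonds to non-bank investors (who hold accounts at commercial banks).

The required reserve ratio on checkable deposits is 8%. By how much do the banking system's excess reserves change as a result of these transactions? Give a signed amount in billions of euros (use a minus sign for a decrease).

Government spending €20 billion: reserves +€20B, deposits +€20B.
Currency deposit €69 billion: reserves +€69B, deposits +€69B.
FX sale €44 billion: reserves −€44B, deposits 0.
Discount-window repayment €82 billion: reserves −€82B, deposits 0.
Asset sale (to non-banks) €71 billion: reserves −€71B, deposits −€71B.
Totals: Δreserves = −€108B, Δdeposits = +€18B.
Δrequired reserves = 8% × +€18B = +€1.44B.
Δexcess reserves = Δreserves − Δrequired = −€108B − (+€1.44B) = -€109.44 billion.

-€109.44 billion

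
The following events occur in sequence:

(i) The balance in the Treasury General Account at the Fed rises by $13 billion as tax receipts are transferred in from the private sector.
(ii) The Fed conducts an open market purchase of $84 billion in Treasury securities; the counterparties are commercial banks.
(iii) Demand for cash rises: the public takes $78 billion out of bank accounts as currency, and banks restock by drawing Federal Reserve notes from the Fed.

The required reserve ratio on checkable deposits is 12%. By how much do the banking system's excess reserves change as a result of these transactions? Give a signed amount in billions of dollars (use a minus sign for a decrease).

+$3.92 billion

Government account inflow $13 billion: reserves −$13B, deposits −$13B.
OMO purchase (from banks) $84 billion: reserves +$84B, deposits 0.
Currency withdrawal $78 billion: reserves −$78B, deposits −$78B.
Totals: Δreserves = −$7B, Δdeposits = −$91B.
Δrequired reserves = 12% × −$91B = −$10.92B.
Δexcess reserves = Δreserves − Δrequired = −$7B − (−$10.92B) = +$3.92 billion.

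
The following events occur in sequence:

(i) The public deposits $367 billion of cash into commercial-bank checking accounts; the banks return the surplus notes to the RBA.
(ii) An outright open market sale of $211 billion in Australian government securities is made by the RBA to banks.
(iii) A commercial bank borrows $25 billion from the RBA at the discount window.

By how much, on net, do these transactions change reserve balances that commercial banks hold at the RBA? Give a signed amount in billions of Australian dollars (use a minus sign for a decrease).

RBA balance sheet:
  Assets:      Securities −$211B, Loans to banks +$25B
  Liabilities: Bank reserves +$181B, Currency in circulation −$367B
Commercial banking system:
  Assets:      Reserves at CB +$181B, Securities +$211B
  Liabilities: Checkable deposits +$367B, Borrowings from CB +$25B
So the change in reserve balances that commercial banks hold at the RBA is +$181 billion.

+$181 billion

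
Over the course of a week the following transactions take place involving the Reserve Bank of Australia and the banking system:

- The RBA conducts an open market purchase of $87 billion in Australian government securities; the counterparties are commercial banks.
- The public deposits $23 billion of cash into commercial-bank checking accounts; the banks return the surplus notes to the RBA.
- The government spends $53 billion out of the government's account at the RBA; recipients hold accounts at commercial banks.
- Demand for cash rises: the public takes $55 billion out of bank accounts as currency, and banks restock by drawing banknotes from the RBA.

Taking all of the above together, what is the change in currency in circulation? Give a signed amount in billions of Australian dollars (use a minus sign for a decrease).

+$32 billion

OMO purchase (from banks) $87 billion: no currency enters or leaves circulation → 0.
Currency deposit $23 billion: notes return to the central bank → −$23B.
Government spending $53 billion: no currency enters or leaves circulation → 0.
Currency withdrawal $55 billion: notes leave the central bank → +$55B.
Net: 0 − 23 + 0 + 55 = +$32 billion.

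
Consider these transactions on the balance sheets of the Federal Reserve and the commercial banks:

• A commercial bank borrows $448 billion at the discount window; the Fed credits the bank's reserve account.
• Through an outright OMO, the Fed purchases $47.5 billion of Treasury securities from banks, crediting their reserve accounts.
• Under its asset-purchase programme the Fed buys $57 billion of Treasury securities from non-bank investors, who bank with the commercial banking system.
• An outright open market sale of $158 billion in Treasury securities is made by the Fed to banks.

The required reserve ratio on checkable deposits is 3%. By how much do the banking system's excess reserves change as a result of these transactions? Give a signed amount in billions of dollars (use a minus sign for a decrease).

+$392.79 billion

Discount-window loan $448 billion: reserves +$448B, deposits 0.
OMO purchase (from banks) $47.5 billion: reserves +$47.5B, deposits 0.
Asset purchase (from non-banks) $57 billion: reserves +$57B, deposits +$57B.
OMO sale (to banks) $158 billion: reserves −$158B, deposits 0.
Totals: Δreserves = +$394.5B, Δdeposits = +$57B.
Δrequired reserves = 3% × +$57B = +$1.71B.
Δexcess reserves = Δreserves − Δrequired = +$394.5B − (+$1.71B) = +$392.79 billion.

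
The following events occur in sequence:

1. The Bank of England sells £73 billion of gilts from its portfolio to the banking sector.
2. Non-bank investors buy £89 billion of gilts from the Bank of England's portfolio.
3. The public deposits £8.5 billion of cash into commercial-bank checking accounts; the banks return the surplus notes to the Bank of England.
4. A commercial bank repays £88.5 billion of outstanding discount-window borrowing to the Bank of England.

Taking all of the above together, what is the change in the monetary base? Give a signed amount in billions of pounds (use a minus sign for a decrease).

-£250.5 billion

Bank of England balance sheet:
  Assets:      Securities −£162B, Loans to banks −£88.5B
  Liabilities: Bank reserves −£242B, Currency in circulation −£8.5B
Monetary base = currency + reserves: −£8.5B + (−£242B) = -£250.5 billion.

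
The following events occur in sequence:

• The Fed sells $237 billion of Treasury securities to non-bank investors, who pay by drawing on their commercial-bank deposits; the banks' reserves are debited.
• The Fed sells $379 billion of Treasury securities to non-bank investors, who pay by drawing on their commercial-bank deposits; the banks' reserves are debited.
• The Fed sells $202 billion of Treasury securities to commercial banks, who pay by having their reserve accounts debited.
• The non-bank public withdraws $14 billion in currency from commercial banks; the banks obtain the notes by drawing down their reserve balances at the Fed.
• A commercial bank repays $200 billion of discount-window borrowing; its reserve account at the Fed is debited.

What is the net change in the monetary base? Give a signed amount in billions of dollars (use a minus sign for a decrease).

-$1018 billion

Asset sale (to non-banks) $237 billion: Fed balance sheet contracts → −$237B.
Asset sale (to non-banks) $379 billion: Fed balance sheet contracts → −$379B.
OMO sale (to banks) $202 billion: Fed balance sheet contracts → −$202B.
Currency withdrawal $14 billion: just a shift between currency and reserves — both are base money → 0.
Discount-window repayment $200 billion: Fed balance sheet contracts → −$200B.
Net: −237 − 379 − 202 + 0 − 200 = -$1018 billion.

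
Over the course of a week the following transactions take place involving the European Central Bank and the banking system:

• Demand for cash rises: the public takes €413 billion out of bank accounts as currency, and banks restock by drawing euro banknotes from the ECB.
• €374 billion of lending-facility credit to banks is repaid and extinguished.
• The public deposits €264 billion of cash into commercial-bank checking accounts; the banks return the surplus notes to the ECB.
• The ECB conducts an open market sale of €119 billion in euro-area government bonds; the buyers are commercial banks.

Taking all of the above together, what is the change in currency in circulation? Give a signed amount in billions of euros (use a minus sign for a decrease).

+€149 billion

ECB balance sheet:
  Assets:      Securities −€119B, Loans to banks −€374B
  Liabilities: Bank reserves −€642B, Currency in circulation +€149B
Commercial banking system:
  Assets:      Reserves at CB −€642B, Securities +€119B
  Liabilities: Checkable deposits −€149B, Borrowings from CB −€374B
So the change in currency in circulation is +€149 billion.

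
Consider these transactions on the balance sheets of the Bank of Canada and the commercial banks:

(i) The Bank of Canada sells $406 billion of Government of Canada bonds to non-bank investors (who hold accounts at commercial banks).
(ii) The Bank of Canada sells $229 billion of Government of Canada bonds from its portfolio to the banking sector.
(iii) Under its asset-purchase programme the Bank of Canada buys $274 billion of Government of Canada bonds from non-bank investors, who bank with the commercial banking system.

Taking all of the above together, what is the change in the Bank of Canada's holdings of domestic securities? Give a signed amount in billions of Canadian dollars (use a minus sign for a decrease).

-$361 billion

Bank of Canada balance sheet:
  Assets:      Securities −$361B
  Liabilities: Bank reserves −$361B
So the change in the Bank of Canada's holdings of domestic securities is -$361 billion.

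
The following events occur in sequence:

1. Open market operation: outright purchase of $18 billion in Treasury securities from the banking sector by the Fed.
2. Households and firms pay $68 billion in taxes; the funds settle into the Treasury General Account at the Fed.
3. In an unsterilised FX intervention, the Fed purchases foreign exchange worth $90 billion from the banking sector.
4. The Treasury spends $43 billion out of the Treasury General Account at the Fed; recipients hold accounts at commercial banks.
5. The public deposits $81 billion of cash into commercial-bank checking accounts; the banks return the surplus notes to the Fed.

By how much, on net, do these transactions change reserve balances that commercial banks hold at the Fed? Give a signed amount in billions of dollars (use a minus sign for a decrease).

+$164 billion

OMO purchase (from banks) $18 billion: the Fed pays by crediting reserve accounts → +$18B.
Government account inflow $68 billion: funds move from bank reserves into the government account → −$68B.
FX purchase $90 billion: the Fed pays by crediting reserve accounts → +$90B.
Government spending $43 billion: government payments flow into bank reserve accounts → +$43B.
Currency deposit $81 billion: returned notes are swapped for reserve credit → +$81B.
Net: 18 − 68 + 90 + 43 + 81 = +$164 billion.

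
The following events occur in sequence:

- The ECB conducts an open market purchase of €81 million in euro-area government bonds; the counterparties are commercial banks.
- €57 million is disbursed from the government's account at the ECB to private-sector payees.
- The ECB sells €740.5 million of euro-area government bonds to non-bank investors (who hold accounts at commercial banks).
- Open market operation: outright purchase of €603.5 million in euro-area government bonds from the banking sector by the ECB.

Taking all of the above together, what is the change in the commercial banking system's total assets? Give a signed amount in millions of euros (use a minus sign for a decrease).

-€683.5 million

ECB balance sheet:
  Assets:      Securities −€56M
  Liabilities: Bank reserves +€1M, Government deposits −€57M
Commercial banking system:
  Assets:      Reserves at CB +€1M, Securities −€684.5M
  Liabilities: Checkable deposits −€683.5M
Change in total bank assets = -€683.5 million.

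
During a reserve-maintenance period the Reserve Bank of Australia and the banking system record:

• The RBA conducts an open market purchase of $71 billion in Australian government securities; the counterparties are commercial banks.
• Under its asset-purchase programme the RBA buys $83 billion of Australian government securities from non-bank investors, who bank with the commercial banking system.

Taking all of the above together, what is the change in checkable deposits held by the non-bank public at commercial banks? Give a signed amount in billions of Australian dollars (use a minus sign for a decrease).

+$83 billion

OMO purchase (from banks) $71 billion: the counterparty is a bank, so public deposits are unchanged → 0.
Asset purchase (from non-banks) $83 billion: non-bank counterparties' bank balances rise → +$83B.
Net: 0 + 83 = +$83 billion.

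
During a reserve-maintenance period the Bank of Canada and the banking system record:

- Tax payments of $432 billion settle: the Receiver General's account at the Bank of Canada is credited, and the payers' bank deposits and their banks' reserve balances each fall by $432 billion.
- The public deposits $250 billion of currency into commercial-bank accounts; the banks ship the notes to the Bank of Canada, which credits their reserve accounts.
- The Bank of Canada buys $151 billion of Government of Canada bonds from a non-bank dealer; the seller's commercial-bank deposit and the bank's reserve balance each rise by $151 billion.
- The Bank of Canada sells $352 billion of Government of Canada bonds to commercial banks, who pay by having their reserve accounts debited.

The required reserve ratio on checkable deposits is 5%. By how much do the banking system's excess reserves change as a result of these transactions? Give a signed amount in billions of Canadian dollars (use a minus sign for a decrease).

Government account inflow $432 billion: reserves −$432B, deposits −$432B.
Currency deposit $250 billion: reserves +$250B, deposits +$250B.
Asset purchase (from non-banks) $151 billion: reserves +$151B, deposits +$151B.
OMO sale (to banks) $352 billion: reserves −$352B, deposits 0.
Totals: Δreserves = −$383B, Δdeposits = −$31B.
Δrequired reserves = 5% × −$31B = −$1.55B.
Δexcess reserves = Δreserves − Δrequired = −$383B − (−$1.55B) = -$381.45 billion.

-$381.45 billion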